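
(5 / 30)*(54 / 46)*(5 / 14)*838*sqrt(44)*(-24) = -452520*sqrt(11) / 161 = -9321.98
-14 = -14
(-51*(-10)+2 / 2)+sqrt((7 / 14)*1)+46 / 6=sqrt(2) / 2+1556 / 3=519.37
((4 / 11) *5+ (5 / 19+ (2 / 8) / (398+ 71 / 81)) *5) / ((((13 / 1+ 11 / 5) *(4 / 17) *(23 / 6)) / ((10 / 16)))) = 0.14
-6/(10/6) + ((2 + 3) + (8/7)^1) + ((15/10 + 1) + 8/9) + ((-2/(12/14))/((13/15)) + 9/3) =51101/8190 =6.24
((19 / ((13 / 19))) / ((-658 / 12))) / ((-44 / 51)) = 55233 / 94094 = 0.59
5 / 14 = 0.36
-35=-35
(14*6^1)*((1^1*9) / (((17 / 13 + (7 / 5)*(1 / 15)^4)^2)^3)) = 239956302564952816237695515155792236328125 / 1587445722576544478048314791144774959104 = 151.16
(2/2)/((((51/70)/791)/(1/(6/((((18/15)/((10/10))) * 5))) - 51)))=-2768500/51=-54284.31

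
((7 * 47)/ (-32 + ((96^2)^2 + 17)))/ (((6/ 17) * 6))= 5593/ 3057647076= 0.00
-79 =-79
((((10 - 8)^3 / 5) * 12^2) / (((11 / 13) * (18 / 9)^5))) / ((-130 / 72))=-1296 / 275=-4.71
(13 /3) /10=13 /30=0.43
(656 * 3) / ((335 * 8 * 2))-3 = -882 / 335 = -2.63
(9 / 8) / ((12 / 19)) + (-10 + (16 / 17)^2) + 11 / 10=-288211 / 46240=-6.23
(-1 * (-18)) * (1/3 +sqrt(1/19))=18 * sqrt(19)/19 +6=10.13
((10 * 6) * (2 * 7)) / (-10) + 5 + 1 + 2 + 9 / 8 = -599 / 8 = -74.88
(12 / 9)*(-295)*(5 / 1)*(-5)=29500 / 3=9833.33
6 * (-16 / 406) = -48 / 203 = -0.24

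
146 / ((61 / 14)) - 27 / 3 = 1495 / 61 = 24.51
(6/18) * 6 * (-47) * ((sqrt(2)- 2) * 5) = 940- 470 * sqrt(2) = 275.32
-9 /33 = -3 /11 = -0.27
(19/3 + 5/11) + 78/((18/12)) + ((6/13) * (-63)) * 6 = -49624/429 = -115.67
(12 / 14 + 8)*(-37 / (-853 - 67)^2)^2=42439 / 2507375360000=0.00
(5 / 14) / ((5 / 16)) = 8 / 7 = 1.14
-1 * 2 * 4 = -8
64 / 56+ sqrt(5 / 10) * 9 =8 / 7+ 9 * sqrt(2) / 2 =7.51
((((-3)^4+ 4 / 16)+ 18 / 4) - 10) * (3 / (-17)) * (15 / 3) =-4545 / 68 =-66.84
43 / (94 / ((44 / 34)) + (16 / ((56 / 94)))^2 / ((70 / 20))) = 162239 / 1051625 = 0.15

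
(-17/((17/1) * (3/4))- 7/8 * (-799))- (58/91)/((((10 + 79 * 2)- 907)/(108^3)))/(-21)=7299026653/11297832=646.06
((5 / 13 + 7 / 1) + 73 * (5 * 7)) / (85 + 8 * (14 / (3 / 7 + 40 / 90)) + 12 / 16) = 7328420 / 612157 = 11.97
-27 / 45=-3 / 5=-0.60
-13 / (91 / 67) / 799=-67 / 5593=-0.01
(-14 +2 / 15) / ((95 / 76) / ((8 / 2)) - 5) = 3328 / 1125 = 2.96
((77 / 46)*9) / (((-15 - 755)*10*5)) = -9 / 23000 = -0.00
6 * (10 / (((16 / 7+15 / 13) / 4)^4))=109.74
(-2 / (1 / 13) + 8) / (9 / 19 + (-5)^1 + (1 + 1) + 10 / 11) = 1881 / 169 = 11.13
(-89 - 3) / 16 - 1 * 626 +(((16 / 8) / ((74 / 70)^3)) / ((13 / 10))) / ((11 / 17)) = -18245708733 / 28973516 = -629.74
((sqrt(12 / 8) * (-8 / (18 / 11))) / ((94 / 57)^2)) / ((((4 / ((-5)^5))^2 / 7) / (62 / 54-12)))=79536337890625 * sqrt(6) / 1908576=102077907.22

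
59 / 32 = 1.84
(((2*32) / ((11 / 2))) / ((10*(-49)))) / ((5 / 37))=-2368 / 13475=-0.18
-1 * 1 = -1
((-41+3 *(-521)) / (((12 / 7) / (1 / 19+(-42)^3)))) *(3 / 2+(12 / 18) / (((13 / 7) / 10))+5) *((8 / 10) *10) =12438794700556 / 2223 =5595499190.53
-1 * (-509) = 509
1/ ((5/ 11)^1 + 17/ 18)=198/ 277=0.71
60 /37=1.62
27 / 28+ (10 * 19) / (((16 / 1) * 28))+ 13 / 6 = 2389 / 672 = 3.56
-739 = -739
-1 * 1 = -1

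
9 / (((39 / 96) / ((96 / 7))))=27648 / 91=303.82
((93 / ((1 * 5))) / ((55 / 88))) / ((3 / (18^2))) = 80352 / 25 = 3214.08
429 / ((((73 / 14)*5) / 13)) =78078 / 365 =213.91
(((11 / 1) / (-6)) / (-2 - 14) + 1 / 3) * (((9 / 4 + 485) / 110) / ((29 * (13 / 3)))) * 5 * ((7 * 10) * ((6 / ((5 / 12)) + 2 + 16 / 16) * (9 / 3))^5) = 2141691184.41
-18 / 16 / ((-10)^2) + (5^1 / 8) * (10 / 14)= 2437 / 5600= 0.44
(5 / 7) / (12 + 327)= 5 / 2373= 0.00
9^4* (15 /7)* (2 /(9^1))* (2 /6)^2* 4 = 9720 /7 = 1388.57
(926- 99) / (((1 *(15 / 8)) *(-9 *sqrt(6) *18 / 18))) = -3308 *sqrt(6) / 405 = -20.01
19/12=1.58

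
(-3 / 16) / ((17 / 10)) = -15 / 136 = -0.11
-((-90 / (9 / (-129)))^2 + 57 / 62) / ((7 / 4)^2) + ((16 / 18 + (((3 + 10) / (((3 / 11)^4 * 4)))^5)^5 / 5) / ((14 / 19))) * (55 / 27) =44102005944341384670975357696221666197681293871504309193499401231802292785832342549825745911613688032700437006343693790169104691196751973 / 47596694062705339106400184915474627789126804695789193549508430004224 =926577082984798365915802300000000000000000000000000000000000000000000.00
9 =9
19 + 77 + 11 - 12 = 95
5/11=0.45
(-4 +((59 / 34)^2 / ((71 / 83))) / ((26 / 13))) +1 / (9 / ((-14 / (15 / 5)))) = -12225623 / 4432104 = -2.76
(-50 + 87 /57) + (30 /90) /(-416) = -1149427 /23712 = -48.47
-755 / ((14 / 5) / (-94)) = 177425 / 7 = 25346.43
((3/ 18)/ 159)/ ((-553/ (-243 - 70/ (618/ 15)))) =12602/ 27169443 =0.00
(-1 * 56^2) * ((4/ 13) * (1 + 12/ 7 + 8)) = -134400/ 13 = -10338.46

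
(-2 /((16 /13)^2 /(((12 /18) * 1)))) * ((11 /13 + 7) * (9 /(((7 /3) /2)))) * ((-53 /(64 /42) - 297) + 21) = 59341815 /3584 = 16557.43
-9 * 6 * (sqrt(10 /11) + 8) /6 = -72 - 9 * sqrt(110) /11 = -80.58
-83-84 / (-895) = -74201 / 895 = -82.91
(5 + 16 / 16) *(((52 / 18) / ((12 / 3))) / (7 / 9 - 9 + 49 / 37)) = -1443 / 2297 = -0.63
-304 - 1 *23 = -327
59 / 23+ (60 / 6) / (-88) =2481 / 1012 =2.45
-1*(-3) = 3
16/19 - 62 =-1162/19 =-61.16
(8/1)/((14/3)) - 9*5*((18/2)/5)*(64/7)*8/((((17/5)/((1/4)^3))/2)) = -6276/119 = -52.74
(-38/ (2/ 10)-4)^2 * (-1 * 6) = -225816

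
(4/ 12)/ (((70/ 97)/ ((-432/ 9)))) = -776/ 35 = -22.17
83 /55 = 1.51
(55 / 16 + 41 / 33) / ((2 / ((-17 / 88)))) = -0.45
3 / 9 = 1 / 3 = 0.33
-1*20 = -20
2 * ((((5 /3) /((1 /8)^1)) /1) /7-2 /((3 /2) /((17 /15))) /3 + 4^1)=10208 /945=10.80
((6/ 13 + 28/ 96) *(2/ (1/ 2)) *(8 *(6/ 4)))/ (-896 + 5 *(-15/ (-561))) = -87890/ 2177851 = -0.04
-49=-49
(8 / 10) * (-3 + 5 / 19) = -208 / 95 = -2.19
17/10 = 1.70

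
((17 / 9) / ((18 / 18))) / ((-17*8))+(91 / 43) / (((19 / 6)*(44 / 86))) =19447 / 15048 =1.29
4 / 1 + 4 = 8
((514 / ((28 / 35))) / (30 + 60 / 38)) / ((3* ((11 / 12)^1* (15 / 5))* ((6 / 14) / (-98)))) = -1674869 / 2970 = -563.93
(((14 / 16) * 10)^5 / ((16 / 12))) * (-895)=-141021234375 / 4096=-34429012.30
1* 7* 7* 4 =196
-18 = -18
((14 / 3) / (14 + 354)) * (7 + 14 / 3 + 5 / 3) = 35 / 207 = 0.17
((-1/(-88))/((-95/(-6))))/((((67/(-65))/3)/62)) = -3627/28006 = -0.13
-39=-39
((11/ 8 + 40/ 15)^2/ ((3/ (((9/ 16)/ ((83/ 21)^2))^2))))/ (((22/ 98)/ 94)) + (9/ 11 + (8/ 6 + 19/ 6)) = 8.27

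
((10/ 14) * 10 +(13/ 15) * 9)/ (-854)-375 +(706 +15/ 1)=10341417/ 29890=345.98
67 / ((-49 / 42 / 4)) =-229.71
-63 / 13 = -4.85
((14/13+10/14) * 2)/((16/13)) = 163/56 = 2.91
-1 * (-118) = 118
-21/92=-0.23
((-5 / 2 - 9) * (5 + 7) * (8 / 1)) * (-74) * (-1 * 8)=-653568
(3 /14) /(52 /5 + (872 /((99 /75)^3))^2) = 19372019535 /12995783938681432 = 0.00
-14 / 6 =-7 / 3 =-2.33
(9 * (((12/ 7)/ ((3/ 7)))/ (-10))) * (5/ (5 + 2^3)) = -18/ 13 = -1.38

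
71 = 71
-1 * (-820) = 820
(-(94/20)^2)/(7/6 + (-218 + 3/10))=6627/64960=0.10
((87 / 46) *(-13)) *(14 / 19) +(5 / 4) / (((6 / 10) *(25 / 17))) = -87575 / 5244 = -16.70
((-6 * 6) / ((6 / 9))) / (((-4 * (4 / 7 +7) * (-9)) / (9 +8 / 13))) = -2625 / 1378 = -1.90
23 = 23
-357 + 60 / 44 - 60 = -4572 / 11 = -415.64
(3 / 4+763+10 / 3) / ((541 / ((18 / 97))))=27615 / 104954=0.26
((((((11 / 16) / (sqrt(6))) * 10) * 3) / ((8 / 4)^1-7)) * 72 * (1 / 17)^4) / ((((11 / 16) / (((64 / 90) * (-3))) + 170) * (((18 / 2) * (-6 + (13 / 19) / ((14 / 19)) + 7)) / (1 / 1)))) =-39424 * sqrt(6) / 195908945625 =-0.00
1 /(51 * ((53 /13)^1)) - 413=-1116326 /2703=-413.00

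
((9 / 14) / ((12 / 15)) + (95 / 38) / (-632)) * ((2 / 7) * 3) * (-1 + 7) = 63675 / 15484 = 4.11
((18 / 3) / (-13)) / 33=-2 / 143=-0.01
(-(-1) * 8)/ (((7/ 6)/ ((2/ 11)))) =96/ 77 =1.25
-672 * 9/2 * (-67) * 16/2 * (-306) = -495984384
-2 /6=-1 /3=-0.33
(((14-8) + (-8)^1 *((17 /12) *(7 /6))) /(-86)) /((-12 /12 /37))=-2405 /774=-3.11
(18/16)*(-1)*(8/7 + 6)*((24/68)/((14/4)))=-675/833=-0.81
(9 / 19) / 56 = 0.01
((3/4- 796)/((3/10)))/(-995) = 3181/1194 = 2.66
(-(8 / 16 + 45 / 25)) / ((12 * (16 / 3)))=-23 / 640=-0.04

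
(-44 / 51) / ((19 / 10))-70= -68270 / 969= -70.45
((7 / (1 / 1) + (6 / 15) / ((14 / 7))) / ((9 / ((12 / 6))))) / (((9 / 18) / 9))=144 / 5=28.80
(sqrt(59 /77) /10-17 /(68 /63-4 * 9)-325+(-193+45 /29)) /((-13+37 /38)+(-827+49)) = 625448479 /957669900-19 * sqrt(4543) /11558085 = 0.65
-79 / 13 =-6.08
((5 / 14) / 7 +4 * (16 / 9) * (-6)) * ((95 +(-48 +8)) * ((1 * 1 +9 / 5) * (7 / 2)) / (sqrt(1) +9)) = -137819 / 60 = -2296.98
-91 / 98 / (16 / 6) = -39 / 112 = -0.35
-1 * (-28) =28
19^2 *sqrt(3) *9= 3249 *sqrt(3)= 5627.43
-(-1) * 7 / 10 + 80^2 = 64007 / 10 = 6400.70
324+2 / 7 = 2270 / 7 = 324.29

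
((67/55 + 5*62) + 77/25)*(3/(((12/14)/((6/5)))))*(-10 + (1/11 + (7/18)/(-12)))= -1786408988/136125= -13123.30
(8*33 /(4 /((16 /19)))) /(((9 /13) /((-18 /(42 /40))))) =-183040 /133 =-1376.24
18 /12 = 3 /2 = 1.50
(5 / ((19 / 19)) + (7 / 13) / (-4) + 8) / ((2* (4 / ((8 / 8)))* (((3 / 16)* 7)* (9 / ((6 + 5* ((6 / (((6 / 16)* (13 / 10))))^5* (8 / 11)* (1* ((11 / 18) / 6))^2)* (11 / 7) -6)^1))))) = 3536715776000000 / 1551765998601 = 2279.16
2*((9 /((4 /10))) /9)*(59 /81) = 295 /81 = 3.64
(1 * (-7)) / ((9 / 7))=-49 / 9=-5.44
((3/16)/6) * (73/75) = 73/2400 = 0.03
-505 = -505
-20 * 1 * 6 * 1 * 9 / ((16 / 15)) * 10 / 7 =-10125 / 7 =-1446.43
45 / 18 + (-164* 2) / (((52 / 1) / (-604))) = 99121 / 26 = 3812.35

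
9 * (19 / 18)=19 / 2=9.50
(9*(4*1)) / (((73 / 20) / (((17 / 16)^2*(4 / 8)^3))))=13005 / 9344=1.39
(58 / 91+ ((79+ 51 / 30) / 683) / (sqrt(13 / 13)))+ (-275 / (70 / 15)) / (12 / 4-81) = 144483 / 95620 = 1.51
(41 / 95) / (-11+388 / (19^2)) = -0.04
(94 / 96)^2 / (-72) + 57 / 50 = 4672583 / 4147200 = 1.13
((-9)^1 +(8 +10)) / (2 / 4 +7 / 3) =54 / 17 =3.18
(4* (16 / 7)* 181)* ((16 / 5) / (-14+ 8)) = -92672 / 105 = -882.59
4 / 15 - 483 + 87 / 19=-136274 / 285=-478.15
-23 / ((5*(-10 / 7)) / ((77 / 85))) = 2.92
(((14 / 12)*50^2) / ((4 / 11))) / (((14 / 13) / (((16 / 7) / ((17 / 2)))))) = 715000 / 357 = 2002.80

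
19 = 19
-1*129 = -129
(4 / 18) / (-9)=-2 / 81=-0.02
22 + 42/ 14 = 25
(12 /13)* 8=96 /13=7.38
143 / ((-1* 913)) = -0.16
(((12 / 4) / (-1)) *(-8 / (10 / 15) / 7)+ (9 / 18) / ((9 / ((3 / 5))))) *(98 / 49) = 1087 / 105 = 10.35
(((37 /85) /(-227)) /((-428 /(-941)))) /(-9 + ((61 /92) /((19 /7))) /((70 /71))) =0.00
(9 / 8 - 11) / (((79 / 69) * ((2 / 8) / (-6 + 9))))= -207 / 2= -103.50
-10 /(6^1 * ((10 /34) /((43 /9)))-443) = 7310 /323563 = 0.02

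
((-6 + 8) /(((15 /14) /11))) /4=77 /15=5.13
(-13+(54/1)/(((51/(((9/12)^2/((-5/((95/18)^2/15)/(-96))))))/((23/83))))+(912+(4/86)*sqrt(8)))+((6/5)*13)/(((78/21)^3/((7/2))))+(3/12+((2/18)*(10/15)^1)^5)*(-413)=4*sqrt(2)/43+109861443601324721/136865040572520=802.83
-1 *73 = -73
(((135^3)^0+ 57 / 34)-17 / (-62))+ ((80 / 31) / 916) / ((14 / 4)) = 2493345 / 844781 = 2.95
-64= -64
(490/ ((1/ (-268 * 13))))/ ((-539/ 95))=3309800/ 11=300890.91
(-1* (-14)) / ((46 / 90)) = 630 / 23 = 27.39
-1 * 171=-171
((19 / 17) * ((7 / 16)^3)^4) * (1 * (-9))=-2366860111371 / 4785074604081152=-0.00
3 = 3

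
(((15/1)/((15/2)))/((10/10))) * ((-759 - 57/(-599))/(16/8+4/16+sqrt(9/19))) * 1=-2228928/2995+156416 * sqrt(19)/2995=-516.57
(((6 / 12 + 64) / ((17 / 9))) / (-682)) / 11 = -0.00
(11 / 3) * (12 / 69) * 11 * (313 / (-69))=-151492 / 4761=-31.82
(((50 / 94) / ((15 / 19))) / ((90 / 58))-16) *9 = -19753 / 141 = -140.09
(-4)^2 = 16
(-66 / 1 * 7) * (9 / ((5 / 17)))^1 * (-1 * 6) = 424116 / 5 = 84823.20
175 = 175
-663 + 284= -379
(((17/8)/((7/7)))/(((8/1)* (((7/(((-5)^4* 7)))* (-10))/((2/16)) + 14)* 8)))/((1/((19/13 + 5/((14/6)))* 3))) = 5125/198016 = 0.03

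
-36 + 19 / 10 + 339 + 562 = 866.90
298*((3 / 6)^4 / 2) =149 / 16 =9.31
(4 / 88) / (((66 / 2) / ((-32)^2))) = 512 / 363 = 1.41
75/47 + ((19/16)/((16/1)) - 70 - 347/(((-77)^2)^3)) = -171353834527206187/2507738077230848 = -68.33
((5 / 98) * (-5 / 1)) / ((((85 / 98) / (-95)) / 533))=253175 / 17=14892.65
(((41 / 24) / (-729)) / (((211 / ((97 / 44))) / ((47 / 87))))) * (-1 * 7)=1308433 / 14131659168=0.00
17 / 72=0.24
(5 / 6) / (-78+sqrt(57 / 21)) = -455 / 42569 - 5 * sqrt(133) / 255414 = -0.01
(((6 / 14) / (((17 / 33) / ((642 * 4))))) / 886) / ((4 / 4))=127116 / 52717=2.41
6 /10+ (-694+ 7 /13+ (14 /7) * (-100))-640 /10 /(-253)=-14678948 /16445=-892.61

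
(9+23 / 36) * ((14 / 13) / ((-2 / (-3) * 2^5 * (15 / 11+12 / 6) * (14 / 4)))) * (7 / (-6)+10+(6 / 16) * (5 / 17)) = 13928233 / 37679616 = 0.37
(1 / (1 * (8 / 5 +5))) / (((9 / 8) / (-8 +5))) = -40 / 99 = -0.40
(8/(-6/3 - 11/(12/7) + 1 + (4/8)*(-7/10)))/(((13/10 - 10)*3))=800/20271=0.04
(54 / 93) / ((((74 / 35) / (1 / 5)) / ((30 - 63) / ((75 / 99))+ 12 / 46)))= -1568511 / 659525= -2.38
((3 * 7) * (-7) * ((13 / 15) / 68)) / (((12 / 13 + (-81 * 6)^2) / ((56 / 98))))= -1183 / 260997600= -0.00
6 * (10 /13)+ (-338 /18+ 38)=2789 /117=23.84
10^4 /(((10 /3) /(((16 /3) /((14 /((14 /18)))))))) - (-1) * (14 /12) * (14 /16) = 128147 /144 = 889.91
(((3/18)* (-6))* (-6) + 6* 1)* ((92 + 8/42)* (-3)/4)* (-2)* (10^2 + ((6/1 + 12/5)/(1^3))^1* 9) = 10198848/35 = 291395.66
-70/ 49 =-10/ 7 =-1.43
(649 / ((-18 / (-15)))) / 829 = 3245 / 4974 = 0.65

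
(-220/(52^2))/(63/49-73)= 385/339352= 0.00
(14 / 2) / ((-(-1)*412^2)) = 7 / 169744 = 0.00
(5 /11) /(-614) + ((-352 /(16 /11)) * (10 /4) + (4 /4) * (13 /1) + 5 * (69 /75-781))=-4492.40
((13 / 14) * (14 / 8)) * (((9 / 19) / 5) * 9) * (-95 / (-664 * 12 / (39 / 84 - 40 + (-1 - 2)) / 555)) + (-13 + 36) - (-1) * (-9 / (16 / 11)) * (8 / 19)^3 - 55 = -1723843337809 / 4080720896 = -422.44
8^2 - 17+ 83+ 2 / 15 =1952 / 15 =130.13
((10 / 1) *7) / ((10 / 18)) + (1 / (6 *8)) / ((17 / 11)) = 102827 / 816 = 126.01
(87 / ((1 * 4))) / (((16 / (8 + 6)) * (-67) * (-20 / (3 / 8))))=1827 / 343040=0.01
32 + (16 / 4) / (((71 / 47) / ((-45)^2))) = 382972 / 71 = 5393.97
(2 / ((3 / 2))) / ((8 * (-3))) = -1 / 18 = -0.06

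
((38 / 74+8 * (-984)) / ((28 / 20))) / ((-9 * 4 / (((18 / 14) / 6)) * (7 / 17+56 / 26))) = 321825725 / 24671304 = 13.04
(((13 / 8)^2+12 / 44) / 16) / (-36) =-2051 / 405504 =-0.01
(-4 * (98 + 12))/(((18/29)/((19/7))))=-121220/63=-1924.13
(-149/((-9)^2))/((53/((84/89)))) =-4172/127359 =-0.03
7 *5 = 35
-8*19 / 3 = -152 / 3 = -50.67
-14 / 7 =-2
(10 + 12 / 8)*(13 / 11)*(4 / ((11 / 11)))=598 / 11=54.36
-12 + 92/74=-398/37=-10.76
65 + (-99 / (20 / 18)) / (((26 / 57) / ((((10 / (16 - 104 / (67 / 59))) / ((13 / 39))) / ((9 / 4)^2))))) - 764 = -1875348 / 2743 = -683.69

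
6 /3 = 2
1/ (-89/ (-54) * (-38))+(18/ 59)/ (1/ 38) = 1155051/ 99769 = 11.58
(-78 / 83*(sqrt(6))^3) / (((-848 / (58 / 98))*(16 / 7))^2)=-98397*sqrt(6) / 187174141952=-0.00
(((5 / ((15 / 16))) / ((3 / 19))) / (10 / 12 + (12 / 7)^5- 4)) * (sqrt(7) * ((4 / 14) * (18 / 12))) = 1459808 * sqrt(7) / 1173659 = 3.29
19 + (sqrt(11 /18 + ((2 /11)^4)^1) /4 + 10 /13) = sqrt(322678) /2904 + 257 /13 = 19.96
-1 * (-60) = 60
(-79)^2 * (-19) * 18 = -2134422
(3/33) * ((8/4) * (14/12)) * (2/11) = 14/363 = 0.04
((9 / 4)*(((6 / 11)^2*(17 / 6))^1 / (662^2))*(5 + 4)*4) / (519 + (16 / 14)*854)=0.00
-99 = -99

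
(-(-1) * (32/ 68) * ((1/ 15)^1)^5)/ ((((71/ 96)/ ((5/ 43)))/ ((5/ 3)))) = 256/ 1576492875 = 0.00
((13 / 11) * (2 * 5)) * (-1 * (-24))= 3120 / 11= 283.64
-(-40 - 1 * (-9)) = 31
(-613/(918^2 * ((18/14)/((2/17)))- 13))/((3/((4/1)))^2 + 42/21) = -68656/2643200095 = -0.00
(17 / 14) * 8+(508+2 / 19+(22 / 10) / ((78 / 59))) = 26945617 / 51870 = 519.48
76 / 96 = 19 / 24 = 0.79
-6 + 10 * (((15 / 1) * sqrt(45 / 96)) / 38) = -3.30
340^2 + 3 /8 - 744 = 918851 /8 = 114856.38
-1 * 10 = -10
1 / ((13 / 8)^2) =64 / 169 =0.38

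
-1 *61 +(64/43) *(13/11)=-28021/473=-59.24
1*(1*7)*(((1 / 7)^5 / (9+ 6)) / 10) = 1 / 360150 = 0.00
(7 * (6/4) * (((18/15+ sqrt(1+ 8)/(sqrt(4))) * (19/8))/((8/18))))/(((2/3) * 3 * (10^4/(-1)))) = -96957/12800000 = -0.01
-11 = -11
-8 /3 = -2.67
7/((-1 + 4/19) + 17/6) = 798/233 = 3.42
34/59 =0.58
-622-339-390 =-1351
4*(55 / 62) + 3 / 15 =581 / 155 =3.75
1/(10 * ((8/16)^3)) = 4/5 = 0.80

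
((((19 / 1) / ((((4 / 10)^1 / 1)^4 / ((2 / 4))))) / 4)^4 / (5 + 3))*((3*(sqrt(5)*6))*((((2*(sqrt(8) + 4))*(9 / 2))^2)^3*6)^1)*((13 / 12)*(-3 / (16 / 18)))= -3305021966499282989501953125*sqrt(5) / 33554432 - 1168442109368433380126953125*sqrt(10) / 16777216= -440482215390624391722.85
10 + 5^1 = 15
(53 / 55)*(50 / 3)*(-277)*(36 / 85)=-352344 / 187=-1884.19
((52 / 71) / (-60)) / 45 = -13 / 47925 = -0.00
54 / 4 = 27 / 2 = 13.50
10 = 10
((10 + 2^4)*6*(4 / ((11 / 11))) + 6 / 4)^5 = 3063984390631251 / 32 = 95749512207226.59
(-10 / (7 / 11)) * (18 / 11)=-25.71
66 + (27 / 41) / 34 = 92031 / 1394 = 66.02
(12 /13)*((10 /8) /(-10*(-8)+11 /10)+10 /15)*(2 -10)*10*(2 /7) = -1062080 /73801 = -14.39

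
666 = 666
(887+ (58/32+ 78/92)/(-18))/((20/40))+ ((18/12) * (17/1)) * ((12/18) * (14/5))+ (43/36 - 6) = 30081221/16560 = 1816.50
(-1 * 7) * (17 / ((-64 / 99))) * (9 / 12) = 35343 / 256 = 138.06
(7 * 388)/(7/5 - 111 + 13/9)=-25.11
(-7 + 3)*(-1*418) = 1672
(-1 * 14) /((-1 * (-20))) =-7 /10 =-0.70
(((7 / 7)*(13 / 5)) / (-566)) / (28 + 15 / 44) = -286 / 1764505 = -0.00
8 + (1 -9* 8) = -63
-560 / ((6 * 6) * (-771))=140 / 6939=0.02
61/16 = 3.81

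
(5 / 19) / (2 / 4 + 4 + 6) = 10 / 399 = 0.03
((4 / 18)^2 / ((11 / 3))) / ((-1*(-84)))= 1 / 6237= 0.00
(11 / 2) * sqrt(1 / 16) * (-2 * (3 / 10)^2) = -99 / 400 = -0.25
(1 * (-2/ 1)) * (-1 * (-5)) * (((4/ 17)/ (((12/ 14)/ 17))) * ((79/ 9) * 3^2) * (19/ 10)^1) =-21014/ 3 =-7004.67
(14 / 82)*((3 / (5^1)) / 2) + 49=20111 / 410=49.05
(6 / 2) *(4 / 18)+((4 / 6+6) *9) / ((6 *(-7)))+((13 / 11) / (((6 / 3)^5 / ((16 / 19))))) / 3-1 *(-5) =12431 / 2926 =4.25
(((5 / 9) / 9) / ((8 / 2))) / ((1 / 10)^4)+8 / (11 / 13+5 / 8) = 219988 / 1377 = 159.76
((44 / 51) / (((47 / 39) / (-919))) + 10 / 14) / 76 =-3675681 / 425068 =-8.65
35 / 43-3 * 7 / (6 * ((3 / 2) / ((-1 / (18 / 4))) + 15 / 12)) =686 / 473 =1.45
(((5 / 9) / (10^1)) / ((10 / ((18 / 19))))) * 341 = 341 / 190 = 1.79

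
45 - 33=12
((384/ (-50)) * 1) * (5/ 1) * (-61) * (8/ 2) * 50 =468480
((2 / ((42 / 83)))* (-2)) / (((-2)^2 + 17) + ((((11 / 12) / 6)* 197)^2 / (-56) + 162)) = -2294784 / 48429743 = -0.05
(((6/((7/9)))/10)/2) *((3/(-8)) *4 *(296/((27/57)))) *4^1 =-50616/35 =-1446.17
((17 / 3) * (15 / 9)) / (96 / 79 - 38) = -6715 / 26154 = -0.26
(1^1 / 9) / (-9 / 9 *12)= -1 / 108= -0.01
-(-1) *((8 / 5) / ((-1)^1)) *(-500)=800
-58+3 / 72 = -1391 / 24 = -57.96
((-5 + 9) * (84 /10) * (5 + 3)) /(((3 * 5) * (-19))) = -448 /475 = -0.94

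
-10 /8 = -5 /4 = -1.25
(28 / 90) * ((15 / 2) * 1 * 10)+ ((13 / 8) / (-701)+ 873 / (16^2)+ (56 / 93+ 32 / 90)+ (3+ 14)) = 11189967071 / 250341120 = 44.70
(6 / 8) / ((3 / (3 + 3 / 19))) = 15 / 19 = 0.79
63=63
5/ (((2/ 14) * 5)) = 7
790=790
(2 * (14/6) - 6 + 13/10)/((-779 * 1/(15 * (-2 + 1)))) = -1/1558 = -0.00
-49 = -49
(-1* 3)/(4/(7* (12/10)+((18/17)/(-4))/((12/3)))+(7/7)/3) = -17001/4609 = -3.69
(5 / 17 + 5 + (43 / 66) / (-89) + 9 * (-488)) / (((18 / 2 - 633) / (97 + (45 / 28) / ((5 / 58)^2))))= 1200690683587 / 545224680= 2202.19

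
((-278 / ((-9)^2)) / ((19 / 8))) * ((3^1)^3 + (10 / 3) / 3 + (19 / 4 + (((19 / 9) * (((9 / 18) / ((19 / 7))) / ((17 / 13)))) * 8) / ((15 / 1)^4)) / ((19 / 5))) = -1921974034036 / 45297964125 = -42.43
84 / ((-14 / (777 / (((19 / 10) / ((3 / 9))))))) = -15540 / 19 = -817.89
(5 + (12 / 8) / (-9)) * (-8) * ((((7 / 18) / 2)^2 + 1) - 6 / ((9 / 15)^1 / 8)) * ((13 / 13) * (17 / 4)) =50451155 / 3888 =12976.12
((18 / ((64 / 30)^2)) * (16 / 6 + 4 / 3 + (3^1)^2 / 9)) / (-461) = -10125 / 236032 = -0.04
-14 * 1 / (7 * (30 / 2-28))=2 / 13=0.15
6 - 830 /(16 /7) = -2857 /8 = -357.12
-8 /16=-1 /2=-0.50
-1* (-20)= 20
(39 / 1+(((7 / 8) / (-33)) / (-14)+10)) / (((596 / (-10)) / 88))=-129365 / 1788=-72.35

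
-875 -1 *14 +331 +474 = -84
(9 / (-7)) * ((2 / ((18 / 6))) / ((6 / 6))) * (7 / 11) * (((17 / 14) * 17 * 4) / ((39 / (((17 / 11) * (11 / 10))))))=-1.96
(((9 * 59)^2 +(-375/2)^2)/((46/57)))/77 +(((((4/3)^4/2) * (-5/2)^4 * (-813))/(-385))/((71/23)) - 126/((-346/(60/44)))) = 24179292826573/4698689688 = 5145.97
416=416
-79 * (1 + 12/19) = -2449/19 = -128.89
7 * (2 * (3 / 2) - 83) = -560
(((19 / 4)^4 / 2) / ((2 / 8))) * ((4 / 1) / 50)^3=0.52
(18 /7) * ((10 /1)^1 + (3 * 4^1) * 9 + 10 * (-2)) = 252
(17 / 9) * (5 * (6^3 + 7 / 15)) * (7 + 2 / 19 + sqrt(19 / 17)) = 3247 * sqrt(323) / 27 + 275995 / 19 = 16687.38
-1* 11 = -11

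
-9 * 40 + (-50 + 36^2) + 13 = 899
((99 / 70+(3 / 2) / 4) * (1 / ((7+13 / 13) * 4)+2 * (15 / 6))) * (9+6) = 34569 / 256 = 135.04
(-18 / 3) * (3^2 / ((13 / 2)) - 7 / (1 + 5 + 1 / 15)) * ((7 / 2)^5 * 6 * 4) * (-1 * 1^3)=453789 / 26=17453.42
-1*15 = -15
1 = 1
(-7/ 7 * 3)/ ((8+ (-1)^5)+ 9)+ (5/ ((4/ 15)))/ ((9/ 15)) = 497/ 16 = 31.06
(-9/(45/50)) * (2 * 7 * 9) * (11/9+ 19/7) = -4960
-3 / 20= -0.15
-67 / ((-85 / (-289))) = -1139 / 5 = -227.80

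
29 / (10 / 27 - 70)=-783 / 1880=-0.42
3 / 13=0.23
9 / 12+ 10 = 43 / 4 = 10.75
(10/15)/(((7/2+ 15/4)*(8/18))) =6/29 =0.21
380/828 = 95/207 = 0.46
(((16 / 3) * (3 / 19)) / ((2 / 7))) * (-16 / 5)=-896 / 95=-9.43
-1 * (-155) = 155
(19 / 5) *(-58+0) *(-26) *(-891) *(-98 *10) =5003670672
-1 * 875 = -875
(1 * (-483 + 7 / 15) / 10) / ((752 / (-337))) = 25949 / 1200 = 21.62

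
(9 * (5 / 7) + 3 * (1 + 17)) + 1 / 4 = 1699 / 28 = 60.68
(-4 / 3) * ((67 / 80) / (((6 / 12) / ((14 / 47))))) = -469 / 705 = -0.67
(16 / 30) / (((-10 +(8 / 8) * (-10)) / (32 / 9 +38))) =-748 / 675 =-1.11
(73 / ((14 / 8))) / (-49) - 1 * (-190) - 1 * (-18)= 207.15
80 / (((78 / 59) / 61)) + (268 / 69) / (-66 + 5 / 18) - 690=244980826 / 81627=3001.22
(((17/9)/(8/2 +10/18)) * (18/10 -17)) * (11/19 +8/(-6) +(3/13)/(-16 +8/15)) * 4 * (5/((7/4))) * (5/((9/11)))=989252440/2921373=338.63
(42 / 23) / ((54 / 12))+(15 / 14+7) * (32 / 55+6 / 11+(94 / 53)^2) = 2603829013 / 74621085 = 34.89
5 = 5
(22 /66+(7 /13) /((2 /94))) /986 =500 /19227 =0.03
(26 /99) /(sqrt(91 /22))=2* sqrt(2002) /693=0.13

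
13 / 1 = 13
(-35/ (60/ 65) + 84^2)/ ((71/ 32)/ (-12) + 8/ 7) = 18864608/ 2575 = 7326.06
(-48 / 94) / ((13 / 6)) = -144 / 611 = -0.24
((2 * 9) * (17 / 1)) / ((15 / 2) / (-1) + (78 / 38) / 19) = -24548 / 593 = -41.40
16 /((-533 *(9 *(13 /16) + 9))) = -256 /139113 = -0.00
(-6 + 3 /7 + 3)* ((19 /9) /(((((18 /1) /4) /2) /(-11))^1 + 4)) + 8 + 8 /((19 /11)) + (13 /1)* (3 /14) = 621331 /44422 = 13.99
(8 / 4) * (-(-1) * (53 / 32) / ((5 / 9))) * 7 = 3339 / 80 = 41.74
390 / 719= 0.54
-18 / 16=-9 / 8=-1.12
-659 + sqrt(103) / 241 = -658.96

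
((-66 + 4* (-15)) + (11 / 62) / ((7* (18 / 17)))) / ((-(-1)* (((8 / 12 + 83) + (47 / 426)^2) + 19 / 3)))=-1.40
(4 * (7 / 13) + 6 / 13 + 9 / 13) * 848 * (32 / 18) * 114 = 22170112 / 39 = 568464.41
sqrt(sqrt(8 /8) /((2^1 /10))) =sqrt(5) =2.24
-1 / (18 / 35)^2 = -3.78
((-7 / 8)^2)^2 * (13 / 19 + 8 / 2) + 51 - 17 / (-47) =197910519 / 3657728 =54.11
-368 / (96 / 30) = -115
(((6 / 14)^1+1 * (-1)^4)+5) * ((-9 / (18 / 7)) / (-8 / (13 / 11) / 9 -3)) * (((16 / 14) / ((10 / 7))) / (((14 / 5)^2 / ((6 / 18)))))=8775 / 43022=0.20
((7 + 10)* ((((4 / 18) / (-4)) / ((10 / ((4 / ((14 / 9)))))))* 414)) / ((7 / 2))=-7038 / 245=-28.73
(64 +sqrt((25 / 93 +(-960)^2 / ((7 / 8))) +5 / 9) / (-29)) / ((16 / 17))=68 - 17 * sqrt(446371779770) / 302064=30.40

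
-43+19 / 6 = -239 / 6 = -39.83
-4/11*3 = -12/11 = -1.09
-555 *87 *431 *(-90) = 1872975150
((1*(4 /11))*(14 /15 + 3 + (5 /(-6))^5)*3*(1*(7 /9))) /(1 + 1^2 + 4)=961121 /1924560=0.50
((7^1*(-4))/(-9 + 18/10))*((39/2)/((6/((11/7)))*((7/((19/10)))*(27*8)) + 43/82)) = 3898895/156246801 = 0.02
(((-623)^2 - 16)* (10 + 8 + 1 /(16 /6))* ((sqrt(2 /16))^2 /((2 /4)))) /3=19017537 /32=594298.03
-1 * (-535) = 535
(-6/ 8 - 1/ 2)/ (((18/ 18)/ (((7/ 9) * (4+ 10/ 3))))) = -7.13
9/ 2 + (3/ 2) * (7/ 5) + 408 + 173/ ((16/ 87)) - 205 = 92023/ 80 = 1150.29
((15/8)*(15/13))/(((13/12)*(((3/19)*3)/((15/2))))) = 21375/676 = 31.62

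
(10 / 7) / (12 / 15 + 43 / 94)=4700 / 4137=1.14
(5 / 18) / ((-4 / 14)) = -35 / 36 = -0.97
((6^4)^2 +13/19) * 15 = 478690755/19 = 25194250.26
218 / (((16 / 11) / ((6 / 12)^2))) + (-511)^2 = 8357071 / 32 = 261158.47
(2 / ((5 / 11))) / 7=22 / 35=0.63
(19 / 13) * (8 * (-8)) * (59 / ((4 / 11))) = -197296 / 13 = -15176.62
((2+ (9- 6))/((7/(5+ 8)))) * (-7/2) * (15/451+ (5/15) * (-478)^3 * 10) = 32016480435875/2706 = 11831663132.25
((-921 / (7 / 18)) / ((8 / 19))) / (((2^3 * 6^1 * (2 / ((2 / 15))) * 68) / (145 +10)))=-542469 / 30464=-17.81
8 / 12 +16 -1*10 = 20 / 3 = 6.67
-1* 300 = -300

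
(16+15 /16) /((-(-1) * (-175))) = -271 /2800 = -0.10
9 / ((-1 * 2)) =-9 / 2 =-4.50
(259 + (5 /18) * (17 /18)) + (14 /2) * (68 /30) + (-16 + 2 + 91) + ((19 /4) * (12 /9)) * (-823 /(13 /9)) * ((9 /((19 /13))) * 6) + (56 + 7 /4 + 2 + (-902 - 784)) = -54513049 /405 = -134600.12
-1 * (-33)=33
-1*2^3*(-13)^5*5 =14851720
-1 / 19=-0.05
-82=-82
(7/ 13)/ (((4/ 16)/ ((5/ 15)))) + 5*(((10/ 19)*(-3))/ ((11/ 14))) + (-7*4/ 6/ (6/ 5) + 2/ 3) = -306937/ 24453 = -12.55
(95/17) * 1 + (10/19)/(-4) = 3525/646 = 5.46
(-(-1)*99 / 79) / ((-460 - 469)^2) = 99 / 68180239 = 0.00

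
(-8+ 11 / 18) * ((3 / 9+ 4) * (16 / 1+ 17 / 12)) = -361361 / 648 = -557.66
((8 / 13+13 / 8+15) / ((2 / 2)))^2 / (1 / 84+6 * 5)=67511829 / 6816784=9.90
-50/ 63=-0.79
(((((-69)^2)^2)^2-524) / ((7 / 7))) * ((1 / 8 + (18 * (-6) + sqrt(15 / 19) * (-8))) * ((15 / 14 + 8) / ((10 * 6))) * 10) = -56312815635696051317 / 672-6868673005512722 * sqrt(285) / 21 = -89320573090048863.83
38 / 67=0.57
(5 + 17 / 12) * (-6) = -77 / 2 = -38.50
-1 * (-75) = 75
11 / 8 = 1.38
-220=-220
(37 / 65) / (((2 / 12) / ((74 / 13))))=16428 / 845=19.44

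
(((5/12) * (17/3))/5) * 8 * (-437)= -14858/9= -1650.89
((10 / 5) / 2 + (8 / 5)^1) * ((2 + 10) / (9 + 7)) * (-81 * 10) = -3159 / 2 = -1579.50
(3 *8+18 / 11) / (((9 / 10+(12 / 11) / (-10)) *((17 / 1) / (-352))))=-330880 / 493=-671.16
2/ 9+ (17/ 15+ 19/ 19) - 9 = -299/ 45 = -6.64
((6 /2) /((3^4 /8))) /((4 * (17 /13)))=26 /459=0.06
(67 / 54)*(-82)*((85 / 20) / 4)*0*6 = 0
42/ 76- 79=-78.45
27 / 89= 0.30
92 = 92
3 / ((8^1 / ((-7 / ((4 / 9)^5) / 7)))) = -177147 / 8192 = -21.62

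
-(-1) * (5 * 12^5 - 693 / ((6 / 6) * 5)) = 6220107 / 5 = 1244021.40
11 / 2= 5.50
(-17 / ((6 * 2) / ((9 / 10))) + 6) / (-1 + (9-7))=189 / 40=4.72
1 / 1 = 1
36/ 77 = 0.47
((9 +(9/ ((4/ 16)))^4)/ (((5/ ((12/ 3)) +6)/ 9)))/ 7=297864.53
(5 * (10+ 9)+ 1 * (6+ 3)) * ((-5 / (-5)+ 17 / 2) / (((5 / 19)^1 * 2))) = 1877.20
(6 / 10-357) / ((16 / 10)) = -891 / 4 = -222.75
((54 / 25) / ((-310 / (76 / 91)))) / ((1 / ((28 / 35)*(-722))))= 5926176 / 1763125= 3.36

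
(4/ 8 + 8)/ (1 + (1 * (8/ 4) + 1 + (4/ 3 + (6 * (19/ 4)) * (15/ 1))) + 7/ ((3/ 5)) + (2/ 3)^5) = 4131/ 216091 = 0.02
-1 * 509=-509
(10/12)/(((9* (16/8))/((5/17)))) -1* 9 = -16499/1836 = -8.99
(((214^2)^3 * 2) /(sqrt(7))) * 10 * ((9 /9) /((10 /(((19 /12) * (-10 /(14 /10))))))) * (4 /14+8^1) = -6803586152220370.11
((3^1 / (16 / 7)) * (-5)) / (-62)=0.11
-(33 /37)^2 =-1089 /1369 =-0.80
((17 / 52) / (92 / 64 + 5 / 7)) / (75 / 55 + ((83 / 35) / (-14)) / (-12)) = 30787680 / 279191029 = 0.11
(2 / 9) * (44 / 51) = 88 / 459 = 0.19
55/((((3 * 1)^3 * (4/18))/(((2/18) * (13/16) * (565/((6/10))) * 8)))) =2019875/324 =6234.18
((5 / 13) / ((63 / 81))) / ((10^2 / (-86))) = -387 / 910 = -0.43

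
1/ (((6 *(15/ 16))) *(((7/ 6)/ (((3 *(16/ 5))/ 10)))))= 128/ 875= 0.15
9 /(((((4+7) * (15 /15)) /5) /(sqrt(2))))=45 * sqrt(2) /11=5.79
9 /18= 1 /2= 0.50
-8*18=-144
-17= -17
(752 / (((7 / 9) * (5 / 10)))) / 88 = 1692 / 77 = 21.97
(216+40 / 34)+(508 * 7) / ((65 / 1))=300432 / 1105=271.88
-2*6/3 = -4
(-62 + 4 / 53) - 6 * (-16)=1806 / 53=34.08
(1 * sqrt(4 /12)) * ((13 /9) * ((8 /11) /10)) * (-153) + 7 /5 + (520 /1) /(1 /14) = 36407 /5 - 884 * sqrt(3) /165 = 7272.12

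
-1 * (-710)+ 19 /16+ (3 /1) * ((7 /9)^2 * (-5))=303313 /432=702.11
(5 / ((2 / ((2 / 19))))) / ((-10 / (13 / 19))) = -0.02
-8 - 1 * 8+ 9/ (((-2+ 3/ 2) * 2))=-25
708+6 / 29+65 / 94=1932457 / 2726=708.90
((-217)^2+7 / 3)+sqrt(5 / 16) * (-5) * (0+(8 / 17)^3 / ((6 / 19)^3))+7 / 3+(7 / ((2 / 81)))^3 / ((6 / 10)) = 912551563 / 24 - 548720 * sqrt(5) / 132651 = 38022972.54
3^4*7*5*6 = 17010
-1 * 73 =-73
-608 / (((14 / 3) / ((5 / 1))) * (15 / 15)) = -4560 / 7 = -651.43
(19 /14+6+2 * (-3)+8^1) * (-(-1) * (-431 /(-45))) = 56461 /630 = 89.62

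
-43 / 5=-8.60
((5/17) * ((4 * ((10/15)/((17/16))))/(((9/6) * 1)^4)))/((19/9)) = 10240/148257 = 0.07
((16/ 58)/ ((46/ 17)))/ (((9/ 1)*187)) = 4/ 66033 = 0.00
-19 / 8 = -2.38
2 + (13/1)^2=171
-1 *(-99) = 99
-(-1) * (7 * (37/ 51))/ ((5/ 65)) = 3367/ 51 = 66.02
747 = 747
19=19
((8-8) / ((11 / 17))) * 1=0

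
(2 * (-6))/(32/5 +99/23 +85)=-690/5503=-0.13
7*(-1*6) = -42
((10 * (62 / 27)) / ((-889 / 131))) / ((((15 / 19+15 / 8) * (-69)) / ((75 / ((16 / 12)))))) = 15431800 / 14905863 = 1.04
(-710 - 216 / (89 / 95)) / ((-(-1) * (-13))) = 83710 / 1157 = 72.35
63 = 63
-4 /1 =-4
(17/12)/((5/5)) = 17/12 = 1.42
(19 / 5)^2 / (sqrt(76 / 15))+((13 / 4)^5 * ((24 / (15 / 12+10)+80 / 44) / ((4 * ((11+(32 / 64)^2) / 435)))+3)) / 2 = 19 * sqrt(285) / 50+7571778149 / 1013760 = 7475.42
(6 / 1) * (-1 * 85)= -510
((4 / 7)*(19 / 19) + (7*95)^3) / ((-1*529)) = -2058557379 / 3703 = -555916.12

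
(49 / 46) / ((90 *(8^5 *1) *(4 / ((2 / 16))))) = 49 / 4341104640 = 0.00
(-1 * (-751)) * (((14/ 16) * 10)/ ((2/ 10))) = 131425/ 4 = 32856.25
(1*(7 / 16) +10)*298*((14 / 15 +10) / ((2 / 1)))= 1020203 / 60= 17003.38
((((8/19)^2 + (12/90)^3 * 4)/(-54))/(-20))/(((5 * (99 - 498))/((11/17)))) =-312884/5578360396875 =-0.00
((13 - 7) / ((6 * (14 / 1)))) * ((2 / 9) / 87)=1 / 5481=0.00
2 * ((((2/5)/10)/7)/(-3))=-2/525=-0.00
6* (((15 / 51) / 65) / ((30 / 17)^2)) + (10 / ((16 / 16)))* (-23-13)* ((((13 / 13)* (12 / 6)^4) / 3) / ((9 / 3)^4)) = -415847 / 17550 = -23.69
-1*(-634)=634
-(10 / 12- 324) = 1939 / 6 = 323.17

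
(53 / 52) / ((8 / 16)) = 2.04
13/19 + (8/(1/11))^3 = 12947981/19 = 681472.68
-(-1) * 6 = 6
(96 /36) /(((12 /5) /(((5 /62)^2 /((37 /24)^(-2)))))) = 171125 /9963648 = 0.02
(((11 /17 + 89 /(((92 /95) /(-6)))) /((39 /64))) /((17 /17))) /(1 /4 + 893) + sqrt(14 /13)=0.03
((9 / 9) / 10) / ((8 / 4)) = 1 / 20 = 0.05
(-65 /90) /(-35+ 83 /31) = 403 /18036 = 0.02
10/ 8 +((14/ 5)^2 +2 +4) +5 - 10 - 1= 909/ 100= 9.09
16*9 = 144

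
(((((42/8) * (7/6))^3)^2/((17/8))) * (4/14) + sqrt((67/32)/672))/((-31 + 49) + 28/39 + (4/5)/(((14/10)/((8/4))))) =357.45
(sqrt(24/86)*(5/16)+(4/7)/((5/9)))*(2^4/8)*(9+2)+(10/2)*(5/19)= 55*sqrt(129)/172+15923/665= 27.58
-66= -66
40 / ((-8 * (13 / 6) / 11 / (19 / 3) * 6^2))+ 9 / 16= -7307 / 1872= -3.90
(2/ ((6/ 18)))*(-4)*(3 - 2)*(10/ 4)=-60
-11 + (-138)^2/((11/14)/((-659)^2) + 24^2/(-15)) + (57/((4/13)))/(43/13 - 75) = -2217371577361433/4351870633744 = -509.52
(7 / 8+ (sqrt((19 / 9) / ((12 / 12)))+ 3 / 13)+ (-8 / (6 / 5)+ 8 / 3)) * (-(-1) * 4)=-301 / 26+ 4 * sqrt(19) / 3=-5.77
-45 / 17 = -2.65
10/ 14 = 5/ 7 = 0.71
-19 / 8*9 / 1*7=-149.62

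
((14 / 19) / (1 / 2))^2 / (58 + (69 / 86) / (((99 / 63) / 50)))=370832 / 14262749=0.03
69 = 69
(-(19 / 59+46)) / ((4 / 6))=-8199 / 118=-69.48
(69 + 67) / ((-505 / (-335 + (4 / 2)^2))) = 45016 / 505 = 89.14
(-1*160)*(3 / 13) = -480 / 13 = -36.92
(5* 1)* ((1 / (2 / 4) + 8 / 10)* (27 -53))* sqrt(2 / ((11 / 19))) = -364* sqrt(418) / 11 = -676.55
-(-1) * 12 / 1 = 12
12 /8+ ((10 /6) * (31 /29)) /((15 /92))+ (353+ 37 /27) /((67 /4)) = 3523663 /104922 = 33.58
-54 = -54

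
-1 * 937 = -937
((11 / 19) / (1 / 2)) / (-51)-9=-8743 / 969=-9.02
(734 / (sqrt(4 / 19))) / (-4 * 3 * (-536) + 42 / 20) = 3670 * sqrt(19) / 64341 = 0.25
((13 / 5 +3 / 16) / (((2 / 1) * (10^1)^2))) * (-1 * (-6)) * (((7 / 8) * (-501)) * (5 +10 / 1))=-7038549 / 12800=-549.89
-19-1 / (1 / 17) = -36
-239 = -239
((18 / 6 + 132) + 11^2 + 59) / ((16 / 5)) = 1575 / 16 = 98.44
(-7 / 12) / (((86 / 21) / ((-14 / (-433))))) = -343 / 74476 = -0.00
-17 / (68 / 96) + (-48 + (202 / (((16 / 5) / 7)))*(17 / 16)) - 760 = -46401 / 128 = -362.51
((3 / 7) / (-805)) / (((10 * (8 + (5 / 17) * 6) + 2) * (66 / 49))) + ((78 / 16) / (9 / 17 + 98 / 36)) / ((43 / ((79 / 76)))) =101004221719 / 2787205892240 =0.04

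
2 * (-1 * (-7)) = 14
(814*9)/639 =814/71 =11.46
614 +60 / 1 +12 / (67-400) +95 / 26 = 1955605 / 2886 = 677.62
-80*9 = -720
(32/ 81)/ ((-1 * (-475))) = 0.00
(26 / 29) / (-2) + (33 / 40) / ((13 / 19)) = 11423 / 15080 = 0.76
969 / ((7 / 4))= 553.71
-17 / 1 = -17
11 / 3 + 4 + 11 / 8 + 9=433 / 24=18.04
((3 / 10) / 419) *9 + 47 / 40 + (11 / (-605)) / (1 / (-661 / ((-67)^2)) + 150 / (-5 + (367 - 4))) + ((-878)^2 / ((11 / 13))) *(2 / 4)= 15829366780956341 / 34749832040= 455523.55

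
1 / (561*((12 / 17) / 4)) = 0.01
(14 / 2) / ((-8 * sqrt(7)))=-sqrt(7) / 8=-0.33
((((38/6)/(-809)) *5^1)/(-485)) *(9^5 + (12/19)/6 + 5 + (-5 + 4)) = 374003/78473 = 4.77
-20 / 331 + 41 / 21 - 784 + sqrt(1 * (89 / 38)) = -5436433 / 6951 + sqrt(3382) / 38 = -780.58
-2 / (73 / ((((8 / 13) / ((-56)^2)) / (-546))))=1 / 101558184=0.00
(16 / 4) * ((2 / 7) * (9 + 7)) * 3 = 384 / 7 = 54.86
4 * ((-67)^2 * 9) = 161604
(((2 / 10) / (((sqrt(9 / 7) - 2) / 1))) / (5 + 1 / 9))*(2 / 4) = -63 / 4370 - 27*sqrt(7) / 8740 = -0.02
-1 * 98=-98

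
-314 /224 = -1.40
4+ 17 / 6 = 41 / 6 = 6.83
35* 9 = 315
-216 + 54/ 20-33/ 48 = -17119/ 80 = -213.99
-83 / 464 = -0.18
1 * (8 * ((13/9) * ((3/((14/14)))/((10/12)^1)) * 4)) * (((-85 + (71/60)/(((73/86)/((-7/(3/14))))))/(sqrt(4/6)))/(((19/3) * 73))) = -178389952 * sqrt(6)/7593825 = -57.54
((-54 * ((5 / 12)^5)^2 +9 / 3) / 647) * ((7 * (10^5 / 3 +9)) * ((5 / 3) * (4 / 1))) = 12008549233606135 / 1669188943872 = 7194.24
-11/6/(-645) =11/3870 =0.00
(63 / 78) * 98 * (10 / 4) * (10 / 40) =5145 / 104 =49.47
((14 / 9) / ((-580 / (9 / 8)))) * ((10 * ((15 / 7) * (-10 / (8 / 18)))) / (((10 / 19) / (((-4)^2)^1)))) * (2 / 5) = 513 / 29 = 17.69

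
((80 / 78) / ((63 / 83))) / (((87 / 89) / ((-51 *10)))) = -50231600 / 71253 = -704.98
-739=-739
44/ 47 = 0.94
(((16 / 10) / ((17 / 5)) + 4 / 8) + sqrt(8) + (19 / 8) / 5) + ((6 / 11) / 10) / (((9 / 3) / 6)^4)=17341 / 7480 + 2 * sqrt(2)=5.15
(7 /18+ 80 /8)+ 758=13831 /18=768.39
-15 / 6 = -5 / 2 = -2.50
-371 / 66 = -5.62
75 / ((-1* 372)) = -25 / 124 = -0.20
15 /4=3.75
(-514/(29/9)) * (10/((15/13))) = -40092/29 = -1382.48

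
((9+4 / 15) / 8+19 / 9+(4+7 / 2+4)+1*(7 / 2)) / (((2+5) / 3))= 6577 / 840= 7.83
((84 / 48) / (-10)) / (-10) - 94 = -37593 / 400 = -93.98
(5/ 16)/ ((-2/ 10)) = -25/ 16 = -1.56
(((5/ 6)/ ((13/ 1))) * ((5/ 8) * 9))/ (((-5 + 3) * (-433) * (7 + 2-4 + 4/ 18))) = 675/ 8466016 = 0.00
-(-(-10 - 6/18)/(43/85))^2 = -6943225/16641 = -417.24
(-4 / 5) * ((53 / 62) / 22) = -53 / 1705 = -0.03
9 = 9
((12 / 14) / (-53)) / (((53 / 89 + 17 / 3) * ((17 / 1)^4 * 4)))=-801 / 103618157104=-0.00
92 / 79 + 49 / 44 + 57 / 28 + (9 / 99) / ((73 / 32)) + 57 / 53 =255555229 / 47070254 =5.43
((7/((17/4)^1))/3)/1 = 28/51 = 0.55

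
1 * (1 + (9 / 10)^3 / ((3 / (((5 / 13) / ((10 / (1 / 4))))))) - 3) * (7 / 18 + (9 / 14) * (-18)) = 292729613 / 13104000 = 22.34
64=64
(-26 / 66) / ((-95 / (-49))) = -637 / 3135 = -0.20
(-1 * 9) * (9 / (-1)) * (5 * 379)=153495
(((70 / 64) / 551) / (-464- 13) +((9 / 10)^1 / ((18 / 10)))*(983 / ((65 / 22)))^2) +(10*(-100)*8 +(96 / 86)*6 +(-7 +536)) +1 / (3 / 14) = 73170818337445951 / 1527971047200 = 47887.57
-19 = -19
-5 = -5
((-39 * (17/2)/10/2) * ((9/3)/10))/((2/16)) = -1989/50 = -39.78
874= 874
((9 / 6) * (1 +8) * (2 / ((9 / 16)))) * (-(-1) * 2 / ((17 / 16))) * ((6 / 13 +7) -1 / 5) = 724992 / 1105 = 656.10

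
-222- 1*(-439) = 217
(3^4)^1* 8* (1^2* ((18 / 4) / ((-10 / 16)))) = -23328 / 5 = -4665.60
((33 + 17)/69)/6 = 25/207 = 0.12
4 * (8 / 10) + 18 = 21.20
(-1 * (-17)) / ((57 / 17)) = 289 / 57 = 5.07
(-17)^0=1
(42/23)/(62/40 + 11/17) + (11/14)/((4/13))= 1085521/320712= 3.38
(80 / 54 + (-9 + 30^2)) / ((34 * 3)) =24097 / 2754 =8.75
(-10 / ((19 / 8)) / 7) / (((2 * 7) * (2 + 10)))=-0.00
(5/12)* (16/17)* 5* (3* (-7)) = -700/17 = -41.18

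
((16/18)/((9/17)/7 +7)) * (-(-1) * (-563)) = -267988/3789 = -70.73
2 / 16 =1 / 8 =0.12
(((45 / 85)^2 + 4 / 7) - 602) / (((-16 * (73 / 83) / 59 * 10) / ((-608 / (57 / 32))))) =-190571338592 / 2215185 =-86029.54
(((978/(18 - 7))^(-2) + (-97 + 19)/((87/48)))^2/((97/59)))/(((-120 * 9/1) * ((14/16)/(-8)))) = 84068645106573370211/8815865804981279730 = 9.54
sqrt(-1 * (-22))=sqrt(22)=4.69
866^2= 749956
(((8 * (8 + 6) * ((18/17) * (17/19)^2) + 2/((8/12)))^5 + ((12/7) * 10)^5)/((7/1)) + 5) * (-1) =-928572394257646130123527370/721313814164029849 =-1287334827.12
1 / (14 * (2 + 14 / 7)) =0.02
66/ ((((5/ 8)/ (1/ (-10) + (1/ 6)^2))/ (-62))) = 35464/ 75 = 472.85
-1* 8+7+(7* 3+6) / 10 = 17 / 10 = 1.70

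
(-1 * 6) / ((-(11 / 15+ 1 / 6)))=20 / 3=6.67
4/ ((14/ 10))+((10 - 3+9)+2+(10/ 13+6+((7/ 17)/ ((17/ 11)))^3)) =60723392969/ 2196518779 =27.65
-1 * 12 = -12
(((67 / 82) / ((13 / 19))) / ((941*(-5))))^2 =0.00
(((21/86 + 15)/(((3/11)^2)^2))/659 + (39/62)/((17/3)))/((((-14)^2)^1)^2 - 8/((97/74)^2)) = 16283799896489/145724046285886128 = 0.00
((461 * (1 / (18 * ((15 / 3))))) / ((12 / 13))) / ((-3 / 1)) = -5993 / 3240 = -1.85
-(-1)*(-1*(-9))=9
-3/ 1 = -3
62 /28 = 31 /14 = 2.21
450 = 450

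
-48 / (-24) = 2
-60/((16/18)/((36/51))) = -810/17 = -47.65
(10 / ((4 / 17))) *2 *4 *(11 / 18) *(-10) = -18700 / 9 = -2077.78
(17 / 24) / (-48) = -17 / 1152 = -0.01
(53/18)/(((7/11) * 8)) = 0.58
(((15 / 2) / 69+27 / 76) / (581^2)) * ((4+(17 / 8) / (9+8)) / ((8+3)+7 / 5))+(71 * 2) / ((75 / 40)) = 332470949393593 / 4390021312320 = 75.73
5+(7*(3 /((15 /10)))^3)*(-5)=-275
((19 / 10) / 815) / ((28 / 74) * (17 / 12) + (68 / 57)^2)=2284047 / 1919540975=0.00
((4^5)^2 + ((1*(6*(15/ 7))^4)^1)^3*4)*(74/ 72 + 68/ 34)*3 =30784819871925732730064896/ 41523861603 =741376612952144.19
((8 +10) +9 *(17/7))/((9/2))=62/7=8.86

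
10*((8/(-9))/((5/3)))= -16/3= -5.33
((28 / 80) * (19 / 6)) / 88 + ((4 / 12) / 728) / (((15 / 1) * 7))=254251 / 20180160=0.01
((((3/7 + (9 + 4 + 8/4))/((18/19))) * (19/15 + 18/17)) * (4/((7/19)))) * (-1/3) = -1712584/12495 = -137.06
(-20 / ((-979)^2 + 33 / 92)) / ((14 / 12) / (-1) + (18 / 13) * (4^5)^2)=-0.00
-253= -253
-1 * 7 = -7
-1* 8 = -8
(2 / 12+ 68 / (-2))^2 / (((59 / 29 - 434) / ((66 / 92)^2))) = -144602381 / 106028528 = -1.36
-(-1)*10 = 10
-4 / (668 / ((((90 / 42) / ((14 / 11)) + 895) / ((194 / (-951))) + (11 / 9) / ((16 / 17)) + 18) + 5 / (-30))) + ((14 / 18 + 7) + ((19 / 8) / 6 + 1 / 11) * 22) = 5108359147 / 114300144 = 44.69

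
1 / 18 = 0.06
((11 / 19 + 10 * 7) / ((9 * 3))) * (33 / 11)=149 / 19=7.84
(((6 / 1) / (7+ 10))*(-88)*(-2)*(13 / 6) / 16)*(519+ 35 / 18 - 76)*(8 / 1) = 4581148 / 153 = 29942.14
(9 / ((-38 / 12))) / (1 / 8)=-432 / 19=-22.74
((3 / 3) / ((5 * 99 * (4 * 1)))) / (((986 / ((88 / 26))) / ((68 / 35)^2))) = 0.00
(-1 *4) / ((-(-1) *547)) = -4 / 547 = -0.01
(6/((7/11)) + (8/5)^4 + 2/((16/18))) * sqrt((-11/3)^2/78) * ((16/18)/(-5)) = -3509693 * sqrt(78)/23034375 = -1.35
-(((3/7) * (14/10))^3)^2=-729/15625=-0.05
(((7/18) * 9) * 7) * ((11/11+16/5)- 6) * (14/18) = -343/10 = -34.30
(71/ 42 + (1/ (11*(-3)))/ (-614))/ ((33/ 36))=479548/ 260029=1.84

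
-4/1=-4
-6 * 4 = -24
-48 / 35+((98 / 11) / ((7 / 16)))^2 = 1750352 / 4235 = 413.31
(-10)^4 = 10000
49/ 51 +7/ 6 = 217/ 102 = 2.13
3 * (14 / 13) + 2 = 68 / 13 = 5.23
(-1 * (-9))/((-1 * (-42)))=3/14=0.21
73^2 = 5329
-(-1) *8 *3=24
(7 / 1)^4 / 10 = 2401 / 10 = 240.10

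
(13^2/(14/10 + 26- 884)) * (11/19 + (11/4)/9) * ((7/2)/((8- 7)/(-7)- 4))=25050025/169915176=0.15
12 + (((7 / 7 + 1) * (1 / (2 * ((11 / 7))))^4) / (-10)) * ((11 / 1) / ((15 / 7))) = 19149593 / 1597200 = 11.99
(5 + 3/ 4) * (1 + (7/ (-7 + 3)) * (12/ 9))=-23/ 3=-7.67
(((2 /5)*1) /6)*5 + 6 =19 /3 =6.33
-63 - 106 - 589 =-758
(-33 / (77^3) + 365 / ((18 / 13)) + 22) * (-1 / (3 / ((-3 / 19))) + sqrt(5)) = 213366869 / 14194026 + 213366869 * sqrt(5) / 747054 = 653.68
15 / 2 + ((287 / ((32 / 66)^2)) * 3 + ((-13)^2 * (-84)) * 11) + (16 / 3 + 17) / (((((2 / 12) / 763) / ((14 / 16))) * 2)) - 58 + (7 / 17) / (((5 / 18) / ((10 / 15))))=-107812.02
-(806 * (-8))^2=-41576704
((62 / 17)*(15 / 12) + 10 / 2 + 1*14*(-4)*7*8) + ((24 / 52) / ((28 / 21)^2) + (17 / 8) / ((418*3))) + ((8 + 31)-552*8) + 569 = -15373576025 / 2217072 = -6934.18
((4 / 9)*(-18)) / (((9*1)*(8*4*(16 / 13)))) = -13 / 576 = -0.02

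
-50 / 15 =-10 / 3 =-3.33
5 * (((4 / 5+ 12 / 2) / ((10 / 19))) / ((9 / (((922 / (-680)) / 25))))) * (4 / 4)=-8759 / 22500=-0.39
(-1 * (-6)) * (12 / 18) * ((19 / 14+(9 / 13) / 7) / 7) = 530 / 637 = 0.83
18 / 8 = 9 / 4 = 2.25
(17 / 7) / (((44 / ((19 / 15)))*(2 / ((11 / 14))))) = 323 / 11760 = 0.03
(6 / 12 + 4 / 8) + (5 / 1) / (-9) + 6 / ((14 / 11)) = 325 / 63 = 5.16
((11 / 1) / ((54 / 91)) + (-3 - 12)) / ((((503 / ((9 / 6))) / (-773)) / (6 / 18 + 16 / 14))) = -4576933 / 380268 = -12.04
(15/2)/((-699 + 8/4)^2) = 15/971618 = 0.00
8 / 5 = 1.60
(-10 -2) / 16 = -3 / 4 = -0.75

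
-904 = -904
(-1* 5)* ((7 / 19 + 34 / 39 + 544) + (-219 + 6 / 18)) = -1209955 / 741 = -1632.87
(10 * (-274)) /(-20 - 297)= 2740 /317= 8.64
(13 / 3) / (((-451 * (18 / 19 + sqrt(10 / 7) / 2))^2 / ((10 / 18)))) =2083081910 / 40960028315547-24966760 * sqrt(70) / 4551114257283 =0.00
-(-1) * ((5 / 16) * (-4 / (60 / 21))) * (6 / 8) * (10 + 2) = -63 / 16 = -3.94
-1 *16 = -16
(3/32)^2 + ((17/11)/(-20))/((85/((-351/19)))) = 136881/5350400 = 0.03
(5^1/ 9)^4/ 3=625/ 19683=0.03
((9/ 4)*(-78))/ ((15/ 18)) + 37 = -868/ 5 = -173.60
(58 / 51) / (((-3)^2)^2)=58 / 4131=0.01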